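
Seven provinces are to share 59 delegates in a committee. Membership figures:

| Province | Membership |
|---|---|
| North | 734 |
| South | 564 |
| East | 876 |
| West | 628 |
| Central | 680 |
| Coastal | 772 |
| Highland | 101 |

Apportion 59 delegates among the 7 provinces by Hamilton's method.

North=10; South=8; East=12; West=9; Central=9; Coastal=10; Highland=1

Standard divisor: 4355 ÷ 59 ≈ 73.814.
Standard quotas: North 9.944, South 7.641, East 11.868, West 8.508, Central 9.212, Coastal 10.459, Highland 1.368.
Lower quotas: North 9, South 7, East 11, West 8, Central 9, Coastal 10, Highland 1 (sum 55, leaving 4 seats).
Remainders in descending order: North 0.944, East 0.868, South 0.641, West 0.508, Coastal 0.459, Highland 0.368, Central 0.212.
The surplus seats go to North, East, South, West.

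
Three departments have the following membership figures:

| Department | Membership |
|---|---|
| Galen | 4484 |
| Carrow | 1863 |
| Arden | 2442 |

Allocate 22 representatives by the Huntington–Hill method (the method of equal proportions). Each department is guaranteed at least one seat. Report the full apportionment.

Galen: 11, Carrow: 5, Arden: 6

With divisor 403: modified quotas Galen 11.127, Carrow 4.623, Arden 6.060.
Geometric-mean thresholds: Galen √(11·12)=11.489, Carrow √(4·5)=4.472, Arden √(6·7)=6.481.
Each quota rounded against its threshold gives Galen 11, Carrow 5, Arden 6 (total 22).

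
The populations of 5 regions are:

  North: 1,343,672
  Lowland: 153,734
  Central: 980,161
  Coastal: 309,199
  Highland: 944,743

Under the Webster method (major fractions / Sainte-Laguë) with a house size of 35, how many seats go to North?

13

Standard divisor 3731509/35 ≈ 106614.543; standard quotas: North 12.603, Lowland 1.442, Central 9.194, Coastal 2.900, Highland 8.861.
Rounding to the nearest integer gives North 13, Lowland 1, Central 9, Coastal 3, Highland 9 — total 35, matching the house size, so no adjustment is needed.
North receives 13.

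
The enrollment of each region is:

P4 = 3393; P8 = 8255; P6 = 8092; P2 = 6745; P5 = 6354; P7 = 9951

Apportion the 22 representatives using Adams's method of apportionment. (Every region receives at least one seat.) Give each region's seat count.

Standard divisor 42790/22 ≈ 1945; standard quotas: P4 1.744, P8 4.244, P6 4.160, P2 3.468, P5 3.267, P7 5.116.
Rounding up gives 2, 5, 5, 4, 4, 6 = 26 seats, so the divisor must be adjusted.
With modified divisor 2200: modified quotas P4 1.542, P8 3.752, P6 3.678, P2 3.066, P5 2.888, P7 4.523.
Rounding up: P4 2, P8 4, P6 4, P2 4, P5 3, P7 5 (total 22).

P4 2; P8 4; P6 4; P2 4; P5 3; P7 5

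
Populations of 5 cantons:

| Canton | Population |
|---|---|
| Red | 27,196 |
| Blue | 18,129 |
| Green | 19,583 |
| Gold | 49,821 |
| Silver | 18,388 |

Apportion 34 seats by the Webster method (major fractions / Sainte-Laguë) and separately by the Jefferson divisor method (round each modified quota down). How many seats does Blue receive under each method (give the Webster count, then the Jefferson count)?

Webster: Red 7, Blue 5, Green 5, Gold 12, Silver 5.
Jefferson: Red 7, Blue 4, Green 5, Gold 13, Silver 5.
Blue gets 5 under Webster and 4 under Jefferson.

5 and 4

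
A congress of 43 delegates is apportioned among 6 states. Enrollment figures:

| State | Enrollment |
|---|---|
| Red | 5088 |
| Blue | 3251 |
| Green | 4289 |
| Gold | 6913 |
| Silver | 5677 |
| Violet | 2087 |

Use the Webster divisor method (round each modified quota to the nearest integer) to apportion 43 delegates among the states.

Red=8, Blue=5, Green=7, Gold=11, Silver=9, Violet=3

Standard divisor 27305/43 ≈ 635; standard quotas: Red 8.013, Blue 5.120, Green 6.754, Gold 10.887, Silver 8.940, Violet 3.287.
Rounding to the nearest integer gives Red 8, Blue 5, Green 7, Gold 11, Silver 9, Violet 3 — total 43, matching the house size, so no adjustment is needed.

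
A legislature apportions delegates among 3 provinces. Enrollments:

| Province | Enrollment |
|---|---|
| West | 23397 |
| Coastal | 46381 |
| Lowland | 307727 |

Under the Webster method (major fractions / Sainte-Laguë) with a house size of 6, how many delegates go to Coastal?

Standard divisor 377505/6 ≈ 62917.5; standard quotas: West 0.372, Coastal 0.737, Lowland 4.891.
Rounding to the nearest integer gives West 0, Coastal 1, Lowland 5 — total 6, matching the house size, so no adjustment is needed.
Coastal receives 1.

1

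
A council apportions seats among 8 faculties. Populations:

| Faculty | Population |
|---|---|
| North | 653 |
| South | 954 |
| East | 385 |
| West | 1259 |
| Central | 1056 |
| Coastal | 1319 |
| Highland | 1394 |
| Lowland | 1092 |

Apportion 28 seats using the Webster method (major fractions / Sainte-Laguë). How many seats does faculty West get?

4

Standard divisor 8112/28 ≈ 289.714; standard quotas: North 2.254, South 3.293, East 1.329, West 4.346, Central 3.645, Coastal 4.553, Highland 4.812, Lowland 3.769.
Rounding to the nearest integer gives North 2, South 3, East 1, West 4, Central 4, Coastal 5, Highland 5, Lowland 4 — total 28, matching the house size, so no adjustment is needed.
West receives 4.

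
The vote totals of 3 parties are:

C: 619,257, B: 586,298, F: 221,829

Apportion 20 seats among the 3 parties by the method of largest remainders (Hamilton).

C 9, B 8, F 3

The standard divisor is 1427384/20 ≈ 71369.2.
Standard quotas: C 8.6768, B 8.2150, F 3.1082.
Lower quotas: C 8, B 8, F 3 (sum 19, leaving 1 seat).
Remainders in descending order: C 0.6768, B 0.2150, F 0.1082.
Largest remainder: C receives the extra seat.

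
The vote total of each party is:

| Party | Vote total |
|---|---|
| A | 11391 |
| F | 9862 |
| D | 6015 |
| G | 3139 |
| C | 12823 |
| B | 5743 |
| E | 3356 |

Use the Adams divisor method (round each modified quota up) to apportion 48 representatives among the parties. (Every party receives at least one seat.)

A 10, F 9, D 6, G 3, C 12, B 5, E 3

Standard divisor 52329/48 ≈ 1090.188; standard quotas: A 10.449, F 9.046, D 5.517, G 2.879, C 11.762, B 5.268, E 3.078.
Rounding up gives 11, 10, 6, 3, 12, 6, 4 = 52 seats, so the divisor must be adjusted.
With modified divisor 1160: modified quotas A 9.820, F 8.502, D 5.185, G 2.706, C 11.054, B 4.951, E 2.893.
Rounding up: A 10, F 9, D 6, G 3, C 12, B 5, E 3 (total 48).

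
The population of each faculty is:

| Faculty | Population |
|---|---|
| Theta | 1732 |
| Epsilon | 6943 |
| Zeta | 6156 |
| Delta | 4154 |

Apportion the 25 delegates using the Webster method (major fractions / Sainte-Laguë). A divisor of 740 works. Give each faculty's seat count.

With modified divisor 740: modified quotas Theta 2.341, Epsilon 9.382, Zeta 8.319, Delta 5.614.
Rounding to the nearest integer: Theta 2, Epsilon 9, Zeta 8, Delta 6 (total 25).

Theta 2, Epsilon 9, Zeta 8, Delta 6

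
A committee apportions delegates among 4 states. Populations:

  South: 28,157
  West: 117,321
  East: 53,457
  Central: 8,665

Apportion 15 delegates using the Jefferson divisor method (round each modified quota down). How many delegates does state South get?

Standard divisor 207600/15 ≈ 13840; standard quotas: South 2.034, West 8.477, East 3.862, Central 0.626.
Rounding down gives 2, 8, 3, 0 = 13 seats, so the divisor must be adjusted.
With modified divisor 12400: modified quotas South 2.271, West 9.461, East 4.311, Central 0.699.
Rounding down: South 2, West 9, East 4, Central 0 (total 15).
South receives 2.

2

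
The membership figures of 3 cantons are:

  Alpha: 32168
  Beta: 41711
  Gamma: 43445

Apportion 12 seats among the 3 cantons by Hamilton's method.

Standard divisor: 117324 ÷ 12 = 9777.
Standard quotas: Alpha 3.2902, Beta 4.2662, Gamma 4.4436.
Lower quotas: Alpha 3, Beta 4, Gamma 4 (sum 11, leaving 1 seat).
Remainders in descending order: Gamma 0.4436, Alpha 0.2902, Beta 0.2662.
Largest remainder: Gamma receives the extra seat.

Alpha=3; Beta=4; Gamma=5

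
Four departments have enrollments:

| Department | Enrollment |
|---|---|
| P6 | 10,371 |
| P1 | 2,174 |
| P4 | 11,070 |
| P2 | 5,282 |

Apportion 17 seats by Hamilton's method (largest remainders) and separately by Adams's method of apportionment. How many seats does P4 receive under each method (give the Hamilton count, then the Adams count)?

7 and 6

Hamilton: P6 6, P1 1, P4 7, P2 3.
Adams: P6 6, P1 2, P4 6, P2 3.
P4 gets 7 under Hamilton and 6 under Adams.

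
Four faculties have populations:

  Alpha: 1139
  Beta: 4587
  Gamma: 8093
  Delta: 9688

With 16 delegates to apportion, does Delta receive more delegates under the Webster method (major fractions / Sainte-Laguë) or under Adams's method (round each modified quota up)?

Webster: Alpha 1, Beta 3, Gamma 5, Delta 7.
Adams: Alpha 1, Beta 3, Gamma 6, Delta 6.
Delta gets 7 under Webster and 6 under Adams.

Webster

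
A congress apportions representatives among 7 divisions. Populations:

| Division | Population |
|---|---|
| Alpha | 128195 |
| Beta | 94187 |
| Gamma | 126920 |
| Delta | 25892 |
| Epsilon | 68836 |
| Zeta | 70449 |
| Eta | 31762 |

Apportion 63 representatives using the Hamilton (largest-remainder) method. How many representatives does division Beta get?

11

Standard divisor: 546241 ÷ 63 ≈ 8670.492.
Standard quotas: Alpha 14.7852, Beta 10.8629, Gamma 14.6382, Delta 2.9862, Epsilon 7.9391, Zeta 8.1251, Eta 3.6632.
Lower quotas: Alpha 14, Beta 10, Gamma 14, Delta 2, Epsilon 7, Zeta 8, Eta 3 (sum 58, leaving 5 seats).
Remainders in descending order: Delta 0.9862, Epsilon 0.9391, Beta 0.8629, Alpha 0.7852, Eta 0.6632, Gamma 0.6382, Zeta 0.1251.
Largest remainders: Delta, Epsilon, Beta, Alpha, Eta receive the extra seats.
Beta receives 11.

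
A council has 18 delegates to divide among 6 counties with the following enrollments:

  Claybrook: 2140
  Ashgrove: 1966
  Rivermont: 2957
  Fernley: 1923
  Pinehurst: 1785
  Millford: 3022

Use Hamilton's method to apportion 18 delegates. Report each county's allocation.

Total 13793; standard divisor 13793/18 ≈ 766.278.
Standard quotas: Claybrook 2.793, Ashgrove 2.566, Rivermont 3.859, Fernley 2.510, Pinehurst 2.329, Millford 3.944.
Lower quotas: Claybrook 2, Ashgrove 2, Rivermont 3, Fernley 2, Pinehurst 2, Millford 3 (sum 14, leaving 4 seats).
Remainders in descending order: Millford 0.944, Rivermont 0.859, Claybrook 0.793, Ashgrove 0.566, Fernley 0.510, Pinehurst 0.329.
Largest remainders: Millford, Rivermont, Claybrook, Ashgrove receive the extra seats.

Claybrook 3, Ashgrove 3, Rivermont 4, Fernley 2, Pinehurst 2, Millford 4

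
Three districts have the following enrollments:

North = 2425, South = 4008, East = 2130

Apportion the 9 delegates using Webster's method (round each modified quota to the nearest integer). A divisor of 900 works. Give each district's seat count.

North=3, South=4, East=2

With modified divisor 900: modified quotas North 2.694, South 4.453, East 2.367.
Rounding to the nearest integer: North 3, South 4, East 2 (total 9).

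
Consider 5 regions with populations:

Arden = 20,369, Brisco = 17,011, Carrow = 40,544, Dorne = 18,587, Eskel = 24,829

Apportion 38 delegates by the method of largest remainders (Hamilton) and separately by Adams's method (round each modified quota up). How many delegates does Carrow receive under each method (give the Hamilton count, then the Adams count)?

13 and 12

Hamilton: Arden 6, Brisco 5, Carrow 13, Dorne 6, Eskel 8.
Adams: Arden 6, Brisco 6, Carrow 12, Dorne 6, Eskel 8.
Carrow gets 13 under Hamilton and 12 under Adams.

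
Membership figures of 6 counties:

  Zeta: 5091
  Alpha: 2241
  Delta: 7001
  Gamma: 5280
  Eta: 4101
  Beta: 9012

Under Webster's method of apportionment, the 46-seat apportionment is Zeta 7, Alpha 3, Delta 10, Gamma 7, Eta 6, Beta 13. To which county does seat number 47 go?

Gamma

Priority for the next seat is population ÷ (current seats + 0.5).
Priorities: Zeta 678.800, Alpha 640.286, Delta 666.762, Gamma 704.000, Eta 630.923, Beta 667.556.
Highest priority: Gamma.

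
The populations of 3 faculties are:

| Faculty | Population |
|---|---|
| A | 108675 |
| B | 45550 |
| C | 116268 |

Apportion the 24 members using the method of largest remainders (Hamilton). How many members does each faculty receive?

A=10; B=4; C=10

Standard divisor: 270493 ÷ 24 ≈ 11270.542.
Standard quotas: A 9.6424, B 4.0415, C 10.3161.
Lower quotas: A 9, B 4, C 10 (sum 23, leaving 1 seat).
Remainders in descending order: A 0.6424, C 0.3161, B 0.0415.
The surplus seat goes to A.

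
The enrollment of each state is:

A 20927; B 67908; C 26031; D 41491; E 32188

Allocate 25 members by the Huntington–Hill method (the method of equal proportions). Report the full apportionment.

A=3, B=9, C=3, D=6, E=4

With divisor 7545: modified quotas A 2.774, B 9.000, C 3.450, D 5.499, E 4.266.
Geometric-mean thresholds: A √(2·3)=2.449, B √(9·10)=9.487, C √(3·4)=3.464, D √(5·6)=5.477, E √(4·5)=4.472.
Each quota rounded against its threshold gives A 3, B 9, C 3, D 6, E 4 (total 25).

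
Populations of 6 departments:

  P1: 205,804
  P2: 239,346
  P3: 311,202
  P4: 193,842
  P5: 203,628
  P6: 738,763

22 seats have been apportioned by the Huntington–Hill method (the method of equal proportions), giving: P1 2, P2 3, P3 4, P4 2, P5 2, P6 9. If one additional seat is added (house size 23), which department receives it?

Priority for the next seat is population ÷ (√(s·(s+1))).
Priorities: P1 84019.131, P2 69093.239, P3 69586.883, P4 79135.665, P5 83130.783, P6 77872.458.
Highest priority: P1.

P1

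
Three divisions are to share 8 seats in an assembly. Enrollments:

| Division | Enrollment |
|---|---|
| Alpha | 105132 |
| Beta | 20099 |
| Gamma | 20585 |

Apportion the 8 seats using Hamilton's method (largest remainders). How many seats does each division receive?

The standard divisor is 145816/8 = 18227.
Standard quotas: Alpha 5.7679, Beta 1.1027, Gamma 1.1294.
Lower quotas: Alpha 5, Beta 1, Gamma 1 (sum 7, leaving 1 seat).
Remainders in descending order: Alpha 0.7679, Gamma 0.1294, Beta 0.1027.
Largest remainder: Alpha receives the extra seat.

Alpha=6, Beta=1, Gamma=1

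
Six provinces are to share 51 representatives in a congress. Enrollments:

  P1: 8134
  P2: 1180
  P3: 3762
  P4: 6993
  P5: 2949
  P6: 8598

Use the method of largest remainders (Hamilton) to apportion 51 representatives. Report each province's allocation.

P1: 13, P2: 2, P3: 6, P4: 11, P5: 5, P6: 14

The standard divisor is 31616/51 ≈ 619.922.
Standard quotas: P1 13.1210, P2 1.9035, P3 6.0685, P4 11.2805, P5 4.7571, P6 13.8695.
Lower quotas: P1 13, P2 1, P3 6, P4 11, P5 4, P6 13 (sum 48, leaving 3 seats).
Remainders in descending order: P2 0.9035, P6 0.8695, P5 0.7571, P4 0.2805, P1 0.1210, P3 0.0685.
The surplus seats go to P2, P6, P5.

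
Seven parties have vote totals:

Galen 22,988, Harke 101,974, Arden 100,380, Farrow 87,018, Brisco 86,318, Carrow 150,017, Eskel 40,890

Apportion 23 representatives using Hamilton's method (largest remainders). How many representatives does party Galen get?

Total 589585; standard divisor 589585/23 ≈ 25634.13.
Standard quotas: Galen 0.8968, Harke 3.9781, Arden 3.9159, Farrow 3.3946, Brisco 3.3673, Carrow 5.8522, Eskel 1.5951.
Lower quotas: Galen 0, Harke 3, Arden 3, Farrow 3, Brisco 3, Carrow 5, Eskel 1 (sum 18, leaving 5 seats).
Remainders in descending order: Harke 0.9781, Arden 0.9159, Galen 0.8968, Carrow 0.8522, Eskel 0.5951, Farrow 0.3946, Brisco 0.3673.
Largest remainders: Harke, Arden, Galen, Carrow, Eskel receive the extra seats.
Galen receives 1.

1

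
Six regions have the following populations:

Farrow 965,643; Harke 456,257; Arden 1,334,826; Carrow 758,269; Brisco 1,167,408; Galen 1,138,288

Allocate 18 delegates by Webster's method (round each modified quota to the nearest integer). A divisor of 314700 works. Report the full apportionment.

Farrow 3, Harke 1, Arden 4, Carrow 2, Brisco 4, Galen 4

With modified divisor 314700: modified quotas Farrow 3.068, Harke 1.450, Arden 4.242, Carrow 2.409, Brisco 3.710, Galen 3.617.
Rounding to the nearest integer: Farrow 3, Harke 1, Arden 4, Carrow 2, Brisco 4, Galen 4 (total 18).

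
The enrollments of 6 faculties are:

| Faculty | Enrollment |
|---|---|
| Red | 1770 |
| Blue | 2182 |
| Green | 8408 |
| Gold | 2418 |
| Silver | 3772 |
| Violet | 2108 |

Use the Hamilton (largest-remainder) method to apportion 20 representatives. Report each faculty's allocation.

Red 2, Blue 2, Green 8, Gold 2, Silver 4, Violet 2

Standard divisor: 20658 ÷ 20 ≈ 1032.9.
Standard quotas: Red 1.7136, Blue 2.1125, Green 8.1402, Gold 2.3410, Silver 3.6519, Violet 2.0409.
Lower quotas: Red 1, Blue 2, Green 8, Gold 2, Silver 3, Violet 2 (sum 18, leaving 2 seats).
Remainders in descending order: Red 0.7136, Silver 0.6519, Gold 0.3410, Green 0.1402, Blue 0.1125, Violet 0.0409.
Largest remainders: Red, Silver receive the extra seats.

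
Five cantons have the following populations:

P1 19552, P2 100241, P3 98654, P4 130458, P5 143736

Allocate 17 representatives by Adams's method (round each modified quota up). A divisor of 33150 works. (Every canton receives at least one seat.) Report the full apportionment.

With modified divisor 33150: modified quotas P1 0.590, P2 3.024, P3 2.976, P4 3.935, P5 4.336.
Rounding up: P1 1, P2 4, P3 3, P4 4, P5 5 (total 17).

P1=1, P2=4, P3=3, P4=4, P5=5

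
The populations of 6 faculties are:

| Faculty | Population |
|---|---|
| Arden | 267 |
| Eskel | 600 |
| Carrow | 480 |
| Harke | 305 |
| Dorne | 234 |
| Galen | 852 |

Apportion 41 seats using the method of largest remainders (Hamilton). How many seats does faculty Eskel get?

The standard divisor is 2738/41 ≈ 66.78.
Standard quotas: Arden 3.998, Eskel 8.985, Carrow 7.188, Harke 4.567, Dorne 3.504, Galen 12.758.
Lower quotas: Arden 3, Eskel 8, Carrow 7, Harke 4, Dorne 3, Galen 12 (sum 37, leaving 4 seats).
Remainders in descending order: Arden 0.998, Eskel 0.985, Galen 0.758, Harke 0.567, Dorne 0.504, Carrow 0.188.
The surplus seats go to Arden, Eskel, Galen, Harke.
Eskel receives 9.

9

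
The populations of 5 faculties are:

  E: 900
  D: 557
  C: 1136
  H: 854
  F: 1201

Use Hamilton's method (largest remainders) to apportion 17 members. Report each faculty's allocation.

Standard divisor: 4648 ÷ 17 ≈ 273.412.
Standard quotas: E 3.292, D 2.037, C 4.155, H 3.123, F 4.393.
Lower quotas: E 3, D 2, C 4, H 3, F 4 (sum 16, leaving 1 seat).
Remainders in descending order: F 0.393, E 0.292, C 0.155, H 0.123, D 0.037.
The surplus seat goes to F.

E 3, D 2, C 4, H 3, F 5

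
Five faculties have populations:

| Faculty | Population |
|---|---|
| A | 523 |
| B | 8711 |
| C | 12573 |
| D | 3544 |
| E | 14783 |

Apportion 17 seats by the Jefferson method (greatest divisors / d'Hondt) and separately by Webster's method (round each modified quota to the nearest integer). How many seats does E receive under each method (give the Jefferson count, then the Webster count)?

7 and 6

Jefferson: A 0, B 4, C 5, D 1, E 7.
Webster: A 0, B 4, C 5, D 2, E 6.
E gets 7 under Jefferson and 6 under Webster.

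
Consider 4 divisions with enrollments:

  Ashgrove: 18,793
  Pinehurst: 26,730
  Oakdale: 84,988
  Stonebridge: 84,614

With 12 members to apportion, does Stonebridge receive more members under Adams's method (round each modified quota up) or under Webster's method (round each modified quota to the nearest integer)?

Webster

Adams: Ashgrove 1, Pinehurst 2, Oakdale 5, Stonebridge 4.
Webster: Ashgrove 1, Pinehurst 1, Oakdale 5, Stonebridge 5.
Stonebridge gets 4 under Adams and 5 under Webster.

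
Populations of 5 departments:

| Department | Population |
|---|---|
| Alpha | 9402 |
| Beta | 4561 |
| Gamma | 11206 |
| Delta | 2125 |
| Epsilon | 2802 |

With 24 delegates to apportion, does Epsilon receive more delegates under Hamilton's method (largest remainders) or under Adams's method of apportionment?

Adams

Hamilton: Alpha 7, Beta 4, Gamma 9, Delta 2, Epsilon 2.
Adams: Alpha 7, Beta 4, Gamma 8, Delta 2, Epsilon 3.
Epsilon gets 2 under Hamilton and 3 under Adams.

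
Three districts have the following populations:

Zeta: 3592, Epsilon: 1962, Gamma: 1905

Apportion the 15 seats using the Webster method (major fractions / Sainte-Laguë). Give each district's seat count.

Zeta: 7; Epsilon: 4; Gamma: 4

Standard divisor 7459/15 ≈ 497.267; standard quotas: Zeta 7.223, Epsilon 3.946, Gamma 3.831.
Rounding to the nearest integer gives Zeta 7, Epsilon 4, Gamma 4 — total 15, matching the house size, so no adjustment is needed.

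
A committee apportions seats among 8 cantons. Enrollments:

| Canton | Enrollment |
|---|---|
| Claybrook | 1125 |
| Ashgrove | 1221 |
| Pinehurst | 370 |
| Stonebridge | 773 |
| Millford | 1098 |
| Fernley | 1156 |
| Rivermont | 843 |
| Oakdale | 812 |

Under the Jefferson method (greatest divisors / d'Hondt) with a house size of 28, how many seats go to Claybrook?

4

Standard divisor 7398/28 ≈ 264.214; standard quotas: Claybrook 4.258, Ashgrove 4.621, Pinehurst 1.400, Stonebridge 2.926, Millford 4.156, Fernley 4.375, Rivermont 3.191, Oakdale 3.073.
Rounding down gives 4, 4, 1, 2, 4, 4, 3, 3 = 25 seats, so the divisor must be adjusted.
With modified divisor 230: modified quotas Claybrook 4.891, Ashgrove 5.309, Pinehurst 1.609, Stonebridge 3.361, Millford 4.774, Fernley 5.026, Rivermont 3.665, Oakdale 3.530.
Rounding down: Claybrook 4, Ashgrove 5, Pinehurst 1, Stonebridge 3, Millford 4, Fernley 5, Rivermont 3, Oakdale 3 (total 28).
Claybrook receives 4.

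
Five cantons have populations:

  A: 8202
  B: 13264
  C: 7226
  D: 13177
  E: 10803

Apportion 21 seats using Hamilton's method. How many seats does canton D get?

5

The standard divisor is 52672/21 ≈ 2508.19.
Standard quotas: A 3.2701, B 5.2883, C 2.8810, D 5.2536, E 4.3071.
Lower quotas: A 3, B 5, C 2, D 5, E 4 (sum 19, leaving 2 seats).
Remainders in descending order: C 0.8810, E 0.3071, B 0.2883, A 0.2701, D 0.2536.
The surplus seats go to C, E.
D receives 5.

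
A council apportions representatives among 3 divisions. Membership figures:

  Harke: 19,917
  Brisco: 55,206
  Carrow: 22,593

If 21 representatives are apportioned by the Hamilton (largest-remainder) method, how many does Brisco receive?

12

Total 97716; standard divisor 97716/21 ≈ 4653.143.
Standard quotas: Harke 4.2803, Brisco 11.8642, Carrow 4.8554.
Lower quotas: Harke 4, Brisco 11, Carrow 4 (sum 19, leaving 2 seats).
Remainders in descending order: Brisco 0.8642, Carrow 0.8554, Harke 0.2803.
Largest remainders: Brisco, Carrow receive the extra seats.
Brisco receives 12.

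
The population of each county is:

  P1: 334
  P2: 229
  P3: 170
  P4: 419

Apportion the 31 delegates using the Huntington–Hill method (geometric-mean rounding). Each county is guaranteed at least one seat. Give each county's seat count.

P1 9, P2 6, P3 5, P4 11

With divisor 37: modified quotas P1 9.027, P2 6.189, P3 4.595, P4 11.324.
Geometric-mean thresholds: P1 √(9·10)=9.487, P2 √(6·7)=6.481, P3 √(4·5)=4.472, P4 √(11·12)=11.489.
Each quota rounded against its threshold gives P1 9, P2 6, P3 5, P4 11 (total 31).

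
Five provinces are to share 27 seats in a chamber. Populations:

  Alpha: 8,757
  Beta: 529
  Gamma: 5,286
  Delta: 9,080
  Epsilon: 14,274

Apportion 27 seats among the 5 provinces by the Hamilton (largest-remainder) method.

Alpha=6, Beta=0, Gamma=4, Delta=7, Epsilon=10

Total 37926; standard divisor 37926/27 ≈ 1404.667.
Standard quotas: Alpha 6.2342, Beta 0.3766, Gamma 3.7632, Delta 6.4642, Epsilon 10.1618.
Lower quotas: Alpha 6, Beta 0, Gamma 3, Delta 6, Epsilon 10 (sum 25, leaving 2 seats).
Remainders in descending order: Gamma 0.7632, Delta 0.4642, Beta 0.3766, Alpha 0.2342, Epsilon 0.1618.
Largest remainders: Gamma, Delta receive the extra seats.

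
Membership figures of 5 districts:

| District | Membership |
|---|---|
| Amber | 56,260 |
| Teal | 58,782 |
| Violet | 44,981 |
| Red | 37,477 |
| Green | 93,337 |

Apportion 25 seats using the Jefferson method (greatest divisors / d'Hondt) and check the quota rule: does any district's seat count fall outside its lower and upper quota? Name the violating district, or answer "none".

none

Standard quotas: Amber 4.836, Teal 5.053, Violet 3.867, Red 3.221, Green 8.023.
Jefferson allocation: Amber 5, Teal 5, Violet 4, Red 3, Green 8.
Every allocation lies between the lower and upper quota.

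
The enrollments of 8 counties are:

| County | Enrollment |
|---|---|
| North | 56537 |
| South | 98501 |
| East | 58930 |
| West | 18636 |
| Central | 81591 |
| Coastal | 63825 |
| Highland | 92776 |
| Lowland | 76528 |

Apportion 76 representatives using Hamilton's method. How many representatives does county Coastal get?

The standard divisor is 547324/76 ≈ 7201.632.
Standard quotas: North 7.8506, South 13.6776, East 8.1829, West 2.5877, Central 11.3295, Coastal 8.8626, Highland 12.8826, Lowland 10.6265.
Lower quotas: North 7, South 13, East 8, West 2, Central 11, Coastal 8, Highland 12, Lowland 10 (sum 71, leaving 5 seats).
Remainders in descending order: Highland 0.8826, Coastal 0.8626, North 0.8506, South 0.6776, Lowland 0.6265, West 0.5877, Central 0.3295, East 0.1829.
The surplus seats go to Highland, Coastal, North, South, Lowland.
Coastal receives 9.

9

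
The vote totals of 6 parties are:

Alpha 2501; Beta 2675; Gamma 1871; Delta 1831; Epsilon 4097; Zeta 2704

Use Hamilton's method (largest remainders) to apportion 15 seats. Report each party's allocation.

Total 15679; standard divisor 15679/15 ≈ 1045.267.
Standard quotas: Alpha 2.393, Beta 2.559, Gamma 1.790, Delta 1.752, Epsilon 3.920, Zeta 2.587.
Lower quotas: Alpha 2, Beta 2, Gamma 1, Delta 1, Epsilon 3, Zeta 2 (sum 11, leaving 4 seats).
Remainders in descending order: Epsilon 0.920, Gamma 0.790, Delta 0.752, Zeta 0.587, Beta 0.559, Alpha 0.393.
Largest remainders: Epsilon, Gamma, Delta, Zeta receive the extra seats.

Alpha=2, Beta=2, Gamma=2, Delta=2, Epsilon=4, Zeta=3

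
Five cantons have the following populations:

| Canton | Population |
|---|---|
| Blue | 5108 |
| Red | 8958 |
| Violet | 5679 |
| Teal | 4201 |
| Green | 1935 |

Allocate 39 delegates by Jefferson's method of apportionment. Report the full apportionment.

Standard divisor 25881/39 ≈ 663.615; standard quotas: Blue 7.697, Red 13.499, Violet 8.558, Teal 6.330, Green 2.916.
Rounding down gives 7, 13, 8, 6, 2 = 36 seats, so the divisor must be adjusted.
With modified divisor 635: modified quotas Blue 8.044, Red 14.107, Violet 8.943, Teal 6.616, Green 3.047.
Rounding down: Blue 8, Red 14, Violet 8, Teal 6, Green 3 (total 39).

Blue 8, Red 14, Violet 8, Teal 6, Green 3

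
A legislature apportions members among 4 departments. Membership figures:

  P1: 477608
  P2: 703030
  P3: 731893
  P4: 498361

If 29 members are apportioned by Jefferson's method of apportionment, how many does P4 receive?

6

Standard divisor 2410892/29 ≈ 83134.207; standard quotas: P1 5.745, P2 8.457, P3 8.804, P4 5.995.
Rounding down gives 5, 8, 8, 5 = 26 seats, so the divisor must be adjusted.
With modified divisor 78900: modified quotas P1 6.053, P2 8.910, P3 9.276, P4 6.316.
Rounding down: P1 6, P2 8, P3 9, P4 6 (total 29).
P4 receives 6.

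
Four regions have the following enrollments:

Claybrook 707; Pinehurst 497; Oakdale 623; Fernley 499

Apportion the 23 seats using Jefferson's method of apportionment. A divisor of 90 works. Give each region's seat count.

With modified divisor 90: modified quotas Claybrook 7.856, Pinehurst 5.522, Oakdale 6.922, Fernley 5.544.
Rounding down: Claybrook 7, Pinehurst 5, Oakdale 6, Fernley 5 (total 23).

Claybrook: 7, Pinehurst: 5, Oakdale: 6, Fernley: 5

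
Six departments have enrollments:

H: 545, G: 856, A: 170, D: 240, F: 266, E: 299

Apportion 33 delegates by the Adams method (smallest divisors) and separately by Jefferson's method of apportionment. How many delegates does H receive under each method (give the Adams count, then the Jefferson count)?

7 and 8

Adams: H 7, G 11, A 3, D 4, F 4, E 4.
Jefferson: H 8, G 12, A 2, D 3, F 4, E 4.
H gets 7 under Adams and 8 under Jefferson.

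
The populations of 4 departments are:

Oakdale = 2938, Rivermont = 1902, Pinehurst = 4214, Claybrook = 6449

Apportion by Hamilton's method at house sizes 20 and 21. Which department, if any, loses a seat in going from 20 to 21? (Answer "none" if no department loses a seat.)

At 20 seats: Oakdale 4, Rivermont 3, Pinehurst 5, Claybrook 8.
At 21 seats: Oakdale 4, Rivermont 2, Pinehurst 6, Claybrook 9.
Rivermont drops from 3 to 2.

Rivermont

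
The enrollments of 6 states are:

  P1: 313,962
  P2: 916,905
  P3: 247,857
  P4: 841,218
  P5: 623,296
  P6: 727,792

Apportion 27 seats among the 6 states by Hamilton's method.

Standard divisor: 3671030 ÷ 27 ≈ 135964.074.
Standard quotas: P1 2.3092, P2 6.7437, P3 1.8230, P4 6.1871, P5 4.5843, P6 5.3528.
Lower quotas: P1 2, P2 6, P3 1, P4 6, P5 4, P6 5 (sum 24, leaving 3 seats).
Remainders in descending order: P3 0.8230, P2 0.7437, P5 0.5843, P6 0.3528, P1 0.3092, P4 0.1871.
The surplus seats go to P3, P2, P5.

P1 2; P2 7; P3 2; P4 6; P5 5; P6 5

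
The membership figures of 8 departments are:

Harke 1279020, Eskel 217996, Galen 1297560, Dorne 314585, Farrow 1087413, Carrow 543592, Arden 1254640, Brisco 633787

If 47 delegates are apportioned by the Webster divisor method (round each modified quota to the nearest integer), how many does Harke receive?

Standard divisor 6628593/47 ≈ 141033.894; standard quotas: Harke 9.069, Eskel 1.546, Galen 9.200, Dorne 2.231, Farrow 7.710, Carrow 3.854, Arden 8.896, Brisco 4.494.
Rounding to the nearest integer gives Harke 9, Eskel 2, Galen 9, Dorne 2, Farrow 8, Carrow 4, Arden 9, Brisco 4 — total 47, matching the house size, so no adjustment is needed.
Harke receives 9.

9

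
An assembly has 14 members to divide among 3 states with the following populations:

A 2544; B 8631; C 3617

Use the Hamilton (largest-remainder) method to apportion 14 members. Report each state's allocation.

A=2, B=8, C=4

Standard divisor: 14792 ÷ 14 ≈ 1056.571.
Standard quotas: A 2.4078, B 8.1689, C 3.4233.
Lower quotas: A 2, B 8, C 3 (sum 13, leaving 1 seat).
Remainders in descending order: C 0.4233, A 0.4078, B 0.1689.
The surplus seat goes to C.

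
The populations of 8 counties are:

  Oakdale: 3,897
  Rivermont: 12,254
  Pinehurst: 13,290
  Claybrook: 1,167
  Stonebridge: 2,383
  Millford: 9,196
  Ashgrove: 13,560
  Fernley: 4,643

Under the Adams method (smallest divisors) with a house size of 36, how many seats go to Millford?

5

Standard divisor 60390/36 ≈ 1677.5; standard quotas: Oakdale 2.323, Rivermont 7.305, Pinehurst 7.923, Claybrook 0.696, Stonebridge 1.421, Millford 5.482, Ashgrove 8.083, Fernley 2.768.
Rounding up gives 3, 8, 8, 1, 2, 6, 9, 3 = 40 seats, so the divisor must be adjusted.
With modified divisor 1920: modified quotas Oakdale 2.030, Rivermont 6.382, Pinehurst 6.922, Claybrook 0.608, Stonebridge 1.241, Millford 4.790, Ashgrove 7.062, Fernley 2.418.
Rounding up: Oakdale 3, Rivermont 7, Pinehurst 7, Claybrook 1, Stonebridge 2, Millford 5, Ashgrove 8, Fernley 3 (total 36).
Millford receives 5.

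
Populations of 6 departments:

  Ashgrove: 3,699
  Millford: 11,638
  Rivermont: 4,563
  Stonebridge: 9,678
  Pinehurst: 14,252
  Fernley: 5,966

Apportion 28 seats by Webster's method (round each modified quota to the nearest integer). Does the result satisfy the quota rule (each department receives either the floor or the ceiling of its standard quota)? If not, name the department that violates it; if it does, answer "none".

Standard quotas: Ashgrove 2.080, Millford 6.544, Rivermont 2.566, Stonebridge 5.442, Pinehurst 8.014, Fernley 3.355.
Webster allocation: Ashgrove 2, Millford 7, Rivermont 3, Stonebridge 5, Pinehurst 8, Fernley 3.
Every allocation lies between the lower and upper quota.

none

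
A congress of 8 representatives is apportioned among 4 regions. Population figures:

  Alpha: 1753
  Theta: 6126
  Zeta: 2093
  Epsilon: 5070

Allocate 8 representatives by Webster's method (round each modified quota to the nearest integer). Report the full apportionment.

Alpha 1, Theta 3, Zeta 1, Epsilon 3

Standard divisor 15042/8 ≈ 1880.25; standard quotas: Alpha 0.932, Theta 3.258, Zeta 1.113, Epsilon 2.696.
Rounding to the nearest integer gives Alpha 1, Theta 3, Zeta 1, Epsilon 3 — total 8, matching the house size, so no adjustment is needed.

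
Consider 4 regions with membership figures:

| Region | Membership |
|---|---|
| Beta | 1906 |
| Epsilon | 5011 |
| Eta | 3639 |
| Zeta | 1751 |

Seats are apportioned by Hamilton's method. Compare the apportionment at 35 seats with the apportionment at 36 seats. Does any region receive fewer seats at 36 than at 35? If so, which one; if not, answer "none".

Beta

At 35 seats: Beta 6, Epsilon 14, Eta 10, Zeta 5.
At 36 seats: Beta 5, Epsilon 15, Eta 11, Zeta 5.
Beta drops from 6 to 5.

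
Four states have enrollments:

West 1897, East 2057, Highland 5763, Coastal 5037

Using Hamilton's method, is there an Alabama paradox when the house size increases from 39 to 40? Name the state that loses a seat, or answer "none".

East

At 39 seats: West 5, East 6, Highland 15, Coastal 13.
At 40 seats: West 5, East 5, Highland 16, Coastal 14.
East drops from 6 to 5.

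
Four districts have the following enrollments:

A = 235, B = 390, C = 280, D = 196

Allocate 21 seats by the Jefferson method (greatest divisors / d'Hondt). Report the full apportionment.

A: 4, B: 8, C: 5, D: 4

Standard divisor 1101/21 ≈ 52.429; standard quotas: A 4.482, B 7.439, C 5.341, D 3.738.
Rounding down gives 4, 7, 5, 3 = 19 seats, so the divisor must be adjusted.
With modified divisor 48: modified quotas A 4.896, B 8.125, C 5.833, D 4.083.
Rounding down: A 4, B 8, C 5, D 4 (total 21).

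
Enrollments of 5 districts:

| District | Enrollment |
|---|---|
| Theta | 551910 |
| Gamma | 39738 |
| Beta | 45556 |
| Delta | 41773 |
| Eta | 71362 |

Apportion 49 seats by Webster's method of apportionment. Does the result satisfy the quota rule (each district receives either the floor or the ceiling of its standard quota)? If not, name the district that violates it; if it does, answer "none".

Standard quotas: Theta 36.042, Gamma 2.595, Beta 2.975, Delta 2.728, Eta 4.660.
Webster allocation: Theta 35, Gamma 3, Beta 3, Delta 3, Eta 5.
Theta has quota 36.042 (lower 36, upper 37) but receives 35 — outside the quota interval.

Theta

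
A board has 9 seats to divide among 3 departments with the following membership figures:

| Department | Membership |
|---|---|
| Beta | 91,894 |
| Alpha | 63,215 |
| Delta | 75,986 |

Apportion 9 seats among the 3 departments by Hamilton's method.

Total 231095; standard divisor 231095/9 ≈ 25677.222.
Standard quotas: Beta 3.5788, Alpha 2.4619, Delta 2.9593.
Lower quotas: Beta 3, Alpha 2, Delta 2 (sum 7, leaving 2 seats).
Remainders in descending order: Delta 0.9593, Beta 0.5788, Alpha 0.4619.
The surplus seats go to Delta, Beta.

Beta 4, Alpha 2, Delta 3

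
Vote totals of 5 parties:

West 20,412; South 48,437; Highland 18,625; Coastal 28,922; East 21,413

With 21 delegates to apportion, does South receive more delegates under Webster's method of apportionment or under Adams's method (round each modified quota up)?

Webster: West 3, South 8, Highland 3, Coastal 4, East 3.
Adams: West 3, South 7, Highland 3, Coastal 5, East 3.
South gets 8 under Webster and 7 under Adams.

Webster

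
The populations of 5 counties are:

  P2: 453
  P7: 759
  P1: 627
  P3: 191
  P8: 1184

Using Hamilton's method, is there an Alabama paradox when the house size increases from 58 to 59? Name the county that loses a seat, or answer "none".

P3

At 58 seats: P2 8, P7 14, P1 11, P3 4, P8 21.
At 59 seats: P2 8, P7 14, P1 12, P3 3, P8 22.
P3 drops from 4 to 3.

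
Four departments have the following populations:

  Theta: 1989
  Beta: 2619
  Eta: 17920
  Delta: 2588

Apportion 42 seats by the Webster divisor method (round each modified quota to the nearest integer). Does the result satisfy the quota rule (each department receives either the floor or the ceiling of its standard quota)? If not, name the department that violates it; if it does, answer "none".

Standard quotas: Theta 3.326, Beta 4.380, Eta 29.967, Delta 4.328.
Webster allocation: Theta 3, Beta 4, Eta 31, Delta 4.
Eta has quota 29.967 (lower 29, upper 30) but receives 31 — outside the quota interval.

Eta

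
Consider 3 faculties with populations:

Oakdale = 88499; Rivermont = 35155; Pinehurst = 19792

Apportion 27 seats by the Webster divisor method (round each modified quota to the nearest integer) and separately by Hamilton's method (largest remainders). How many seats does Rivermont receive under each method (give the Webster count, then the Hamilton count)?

7 and 6

Webster: Oakdale 16, Rivermont 7, Pinehurst 4.
Hamilton: Oakdale 17, Rivermont 6, Pinehurst 4.
Rivermont gets 7 under Webster and 6 under Hamilton.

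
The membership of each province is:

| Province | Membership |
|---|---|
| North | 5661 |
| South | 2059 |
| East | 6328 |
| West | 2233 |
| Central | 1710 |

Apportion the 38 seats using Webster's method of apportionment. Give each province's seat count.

North=12; South=4; East=13; West=5; Central=4

Standard divisor 17991/38 ≈ 473.447; standard quotas: North 11.957, South 4.349, East 13.366, West 4.716, Central 3.612.
Rounding to the nearest integer gives North 12, South 4, East 13, West 5, Central 4 — total 38, matching the house size, so no adjustment is needed.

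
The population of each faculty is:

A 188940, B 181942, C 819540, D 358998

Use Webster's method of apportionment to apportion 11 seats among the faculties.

Standard divisor 1549420/11 ≈ 140856.364; standard quotas: A 1.341, B 1.292, C 5.818, D 2.549.
Rounding to the nearest integer gives A 1, B 1, C 6, D 3 — total 11, matching the house size, so no adjustment is needed.

A 1, B 1, C 6, D 3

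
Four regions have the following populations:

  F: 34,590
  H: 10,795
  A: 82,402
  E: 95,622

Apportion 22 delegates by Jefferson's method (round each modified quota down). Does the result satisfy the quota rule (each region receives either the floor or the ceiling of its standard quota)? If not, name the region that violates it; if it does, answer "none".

none

Standard quotas: F 3.406, H 1.063, A 8.114, E 9.416.
Jefferson allocation: F 3, H 1, A 8, E 10.
Every allocation lies between the lower and upper quota.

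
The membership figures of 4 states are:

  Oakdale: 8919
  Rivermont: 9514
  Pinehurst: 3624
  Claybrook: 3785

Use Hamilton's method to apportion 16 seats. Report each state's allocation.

Oakdale=6, Rivermont=6, Pinehurst=2, Claybrook=2

Total 25842; standard divisor 25842/16 ≈ 1615.125.
Standard quotas: Oakdale 5.5222, Rivermont 5.8906, Pinehurst 2.2438, Claybrook 2.3435.
Lower quotas: Oakdale 5, Rivermont 5, Pinehurst 2, Claybrook 2 (sum 14, leaving 2 seats).
Remainders in descending order: Rivermont 0.8906, Oakdale 0.5222, Claybrook 0.3435, Pinehurst 0.2438.
The surplus seats go to Rivermont, Oakdale.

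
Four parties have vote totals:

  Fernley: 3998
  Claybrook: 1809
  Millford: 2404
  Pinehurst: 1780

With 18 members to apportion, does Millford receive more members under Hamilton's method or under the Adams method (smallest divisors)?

Hamilton

Hamilton: Fernley 7, Claybrook 3, Millford 5, Pinehurst 3.
Adams: Fernley 7, Claybrook 4, Millford 4, Pinehurst 3.
Millford gets 5 under Hamilton and 4 under Adams.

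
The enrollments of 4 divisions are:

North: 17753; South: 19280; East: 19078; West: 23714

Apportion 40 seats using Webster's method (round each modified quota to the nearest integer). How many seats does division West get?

12

Standard divisor 79825/40 ≈ 1995.625; standard quotas: North 8.896, South 9.661, East 9.560, West 11.883.
Rounding to the nearest integer gives 9, 10, 10, 12 = 41 seats, so the divisor must be adjusted.
With modified divisor 2020: modified quotas North 8.789, South 9.545, East 9.445, West 11.740.
Rounding to the nearest integer: North 9, South 10, East 9, West 12 (total 40).
West receives 12.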